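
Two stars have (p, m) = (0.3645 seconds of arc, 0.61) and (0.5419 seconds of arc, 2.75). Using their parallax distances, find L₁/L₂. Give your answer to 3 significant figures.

L₁/L₂ = 15.9

d₁ = 1/p₁ = 1/0.3645″ = 2.7435 pc; d₂ = 1/p₂ = 1/0.5419″ = 1.8454 pc.
M₁ = m₁ − 5 log₁₀ d₁ + 5 = 0.61 − 2.1915 + 5 = 3.4185.
M₂ = 2.75 − 1.3305 + 5 = 6.4195.
L₁/L₂ = 10^(0.4(M₂ − M₁)) = 10^(0.4 × 3.0010) = 10^1.20040 = 15.864.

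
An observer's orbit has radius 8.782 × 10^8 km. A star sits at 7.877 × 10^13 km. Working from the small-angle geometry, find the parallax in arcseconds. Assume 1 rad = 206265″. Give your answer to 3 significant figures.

2.30 arcsec

θ ≈ B/d = (8.782 × 10^8) / (7.877 × 10^13) = 1.1149 × 10^-5 rad.
In arcseconds: 1.1149 × 10^-5 × 206265 = 2.2996″.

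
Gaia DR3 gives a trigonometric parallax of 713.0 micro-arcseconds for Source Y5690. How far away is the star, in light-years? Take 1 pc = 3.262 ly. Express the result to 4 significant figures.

4575 light years

p = 713.0 micro-arcseconds = 0.0007130 arcsec.
d = 1/p = 1/0.0007130 = 1402.5 pc.
In light-years: 1402.5 × 3.262 = 4575 ly.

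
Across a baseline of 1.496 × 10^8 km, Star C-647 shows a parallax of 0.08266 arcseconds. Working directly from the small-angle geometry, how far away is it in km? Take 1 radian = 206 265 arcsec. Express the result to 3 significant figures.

3.73 × 10^14 km

θ = 0.08266″ = 0.08266/206265 = 4.0075 × 10^-7 rad.
d = B/θ = (1.496 × 10^8) / (4.0075 × 10^-7) = 3.7330 × 10^14 km.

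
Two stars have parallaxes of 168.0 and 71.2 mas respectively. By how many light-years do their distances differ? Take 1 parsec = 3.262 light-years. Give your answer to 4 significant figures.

26.40 ly

d_A = 1/0.1680″ = 5.9524 pc; d_B = 1/0.07120″ = 14.045 pc.
|d_B − d_A| = |14.045 − 5.9524| = 8.0926 pc = 8.0926 × 3.262 ly = 26.398 ly.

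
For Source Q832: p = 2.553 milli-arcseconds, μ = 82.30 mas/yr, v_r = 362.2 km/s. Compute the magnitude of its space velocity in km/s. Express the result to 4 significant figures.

d = 1/p = 1/0.002553″ = 391.7 pc.
μ = 82.30 mas/yr = 0.08230 ″/yr.
v_t = 4.740 μ d = 4.740 × 0.08230 × 391.7 = 152.8 km/s.
v = √(v_r² + v_t²) = √(362.2² + 152.8²) = √154537 = 393.11 km/s.

393.1 km/s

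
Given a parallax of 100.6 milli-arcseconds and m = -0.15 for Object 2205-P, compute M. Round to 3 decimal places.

M = -0.137

d = 1/p = 1/0.1006″ = 9.9404 pc.
m − M = 5 log₁₀(9.9404) − 5 = 4.9870 − 5 = -0.0130.
M = m − (m − M) = -0.15 − (-0.0130) = -0.137.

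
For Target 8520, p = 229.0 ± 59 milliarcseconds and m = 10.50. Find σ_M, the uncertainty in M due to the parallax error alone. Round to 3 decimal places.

σ_M = 0.559 mag

M = m − 5 log₁₀ d + 5 = m + 5 log₁₀ p + 5, so ∂M/∂p = 5/(p ln 10).
σ_M = (5/ln 10) · (σ_p/p) = 2.1715 × 59/229.0 = 2.1715 × 0.25764 = 0.55947.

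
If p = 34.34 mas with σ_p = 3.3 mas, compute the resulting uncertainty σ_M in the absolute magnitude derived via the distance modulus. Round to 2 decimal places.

M = m − 5 log₁₀ d + 5 = m + 5 log₁₀ p + 5, so ∂M/∂p = 5/(p ln 10).
σ_M = (5/ln 10) · (σ_p/p) = 2.1715 × 3.3/34.34 = 2.1715 × 0.096098 = 0.20868.

σ_M = 0.21 mag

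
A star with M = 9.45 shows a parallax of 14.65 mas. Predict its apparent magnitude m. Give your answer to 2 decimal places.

d = 1/p = 1/0.01465″ = 68.259 pc.
m − M = 5 log₁₀ d − 5 = 5 log₁₀(68.259) − 5 = 9.1708 − 5 = 4.1708.
m = M + (m − M) = 9.45 + 4.1708 = 13.62.

m = 13.62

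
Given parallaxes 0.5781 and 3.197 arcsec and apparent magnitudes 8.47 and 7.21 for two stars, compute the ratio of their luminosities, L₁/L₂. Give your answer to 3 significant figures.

d₁ = 1/p₁ = 1/0.5781″ = 1.7298 pc; d₂ = 1/p₂ = 1/3.197″ = 0.31279 pc.
M₁ = m₁ − 5 log₁₀ d₁ + 5 = 8.47 − 1.1900 + 5 = 12.2800.
M₂ = 7.21 − (-2.5237) + 5 = 14.7337.
L₁/L₂ = 10^(0.4(M₂ − M₁)) = 10^(0.4 × 2.4537) = 10^0.98148 = 9.5825.

L₁/L₂ = 9.58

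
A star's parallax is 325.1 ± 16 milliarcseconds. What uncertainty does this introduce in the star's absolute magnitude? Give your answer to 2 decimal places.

σ_M = 0.11 mag

M = m − 5 log₁₀ d + 5 = m + 5 log₁₀ p + 5, so ∂M/∂p = 5/(p ln 10).
σ_M = (5/ln 10) · (σ_p/p) = 2.1715 × 16/325.1 = 2.1715 × 0.049216 = 0.10687.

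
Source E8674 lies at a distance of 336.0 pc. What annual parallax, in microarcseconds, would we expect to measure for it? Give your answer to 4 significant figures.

p = 1/d = 1/336 = 0.0029762 arcsec.
= 0.0029762 × 10⁶ = 2976.2 μas.

2976 μas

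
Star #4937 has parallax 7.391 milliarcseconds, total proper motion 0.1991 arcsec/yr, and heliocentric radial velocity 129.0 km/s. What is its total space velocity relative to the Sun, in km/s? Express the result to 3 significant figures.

182 km/s

d = 1/p = 1/0.007391″ = 135.3 pc.
v_t = 4.740 μ d = 4.740 × 0.1991 × 135.3 = 127.69 km/s.
v = √(v_r² + v_t²) = √(129.0² + 127.69²) = √32945.7 = 181.51 km/s.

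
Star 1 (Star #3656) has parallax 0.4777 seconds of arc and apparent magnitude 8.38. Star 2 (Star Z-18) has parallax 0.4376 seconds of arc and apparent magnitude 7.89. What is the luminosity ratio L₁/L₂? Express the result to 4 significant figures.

L₁/L₂ = 0.5344

d₁ = 1/p₁ = 1/0.4777″ = 2.0934 pc; d₂ = 1/p₂ = 1/0.4376″ = 2.2852 pc.
M₁ = m₁ − 5 log₁₀ d₁ + 5 = 8.38 − 1.6043 + 5 = 11.7757.
M₂ = 7.89 − 1.7946 + 5 = 11.0954.
L₁/L₂ = 10^(0.4(M₂ − M₁)) = 10^(0.4 × (-0.6803)) = 10^(-0.27212) = 0.53442.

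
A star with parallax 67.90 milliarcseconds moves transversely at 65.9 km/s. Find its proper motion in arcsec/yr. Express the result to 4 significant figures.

0.9440 arcsec/yr

d = 1/p = 1/0.06790″ = 14.728 pc.
μ = v_t / (4.74 d) = 65.9 / (4.74 × 14.728) = 65.9 / 69.811 = 0.94398 ″/yr.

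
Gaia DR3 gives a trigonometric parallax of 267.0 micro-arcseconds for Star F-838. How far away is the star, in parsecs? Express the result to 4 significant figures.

p = 267.0 micro-arcseconds = 0.0002670 arcsec.
d = 1/p = 1/0.0002670 = 3745.3 pc.

3745 pc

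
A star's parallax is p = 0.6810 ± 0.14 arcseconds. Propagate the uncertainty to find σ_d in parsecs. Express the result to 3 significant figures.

d = 1/p, so σ_d = σ_p / p².
σ_d = 0.140 / (0.6810)² = 0.140 / 0.46376 = 0.30188 pc.

0.302 pc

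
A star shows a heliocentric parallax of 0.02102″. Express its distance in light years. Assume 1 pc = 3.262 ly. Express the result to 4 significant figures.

155.2 light years

d = 1/p = 1/0.02102 = 47.574 pc.
In light-years: 47.574 × 3.262 = 155.19 ly.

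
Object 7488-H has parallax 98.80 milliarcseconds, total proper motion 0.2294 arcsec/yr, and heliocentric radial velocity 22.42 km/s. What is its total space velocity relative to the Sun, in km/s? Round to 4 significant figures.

d = 1/p = 1/0.09880″ = 10.121 pc.
v_t = 4.740 μ d = 4.740 × 0.2294 × 10.121 = 11.005 km/s.
v = √(v_r² + v_t²) = √(22.42² + 11.005²) = √623.766 = 24.975 km/s.

24.98 km/s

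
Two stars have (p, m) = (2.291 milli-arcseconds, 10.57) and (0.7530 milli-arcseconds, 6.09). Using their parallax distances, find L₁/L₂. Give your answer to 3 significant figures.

L₁/L₂ = 0.00174

d₁ = 1/p₁ = 1/0.002291″ = 436.49 pc; d₂ = 1/p₂ = 1/0.0007530″ = 1328 pc.
M₁ = m₁ − 5 log₁₀ d₁ + 5 = 10.57 − 13.1999 + 5 = 2.3701.
M₂ = 6.09 − 15.6160 + 5 = -4.5260.
L₁/L₂ = 10^(0.4(M₂ − M₁)) = 10^(0.4 × (-6.8961)) = 10^(-2.75844) = 0.0017441.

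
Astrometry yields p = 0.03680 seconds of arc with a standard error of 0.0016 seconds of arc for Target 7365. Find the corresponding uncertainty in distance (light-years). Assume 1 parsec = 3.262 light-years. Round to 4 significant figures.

d = 1/p, so σ_d = σ_p / p².
σ_d = 0.00160 / (0.03680)² = 0.00160 / 0.0013542 = 1.1815 pc = 1.1815 × 3.262 ly = 3.8541 ly.

3.854 ly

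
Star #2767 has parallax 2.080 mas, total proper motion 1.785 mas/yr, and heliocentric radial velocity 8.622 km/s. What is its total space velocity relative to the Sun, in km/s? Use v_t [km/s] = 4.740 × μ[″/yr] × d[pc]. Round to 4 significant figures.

9.533 km/s

d = 1/p = 1/0.002080″ = 480.77 pc.
μ = 1.785 mas/yr = 0.001785 ″/yr.
v_t = 4.740 μ d = 4.740 × 0.001785 × 480.77 = 4.0677 km/s.
v = √(v_r² + v_t²) = √(8.622² + 4.0677²) = √90.8851 = 9.5334 km/s.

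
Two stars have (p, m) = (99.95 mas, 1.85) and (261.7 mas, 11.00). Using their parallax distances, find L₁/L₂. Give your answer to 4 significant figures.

d₁ = 1/p₁ = 1/0.09995″ = 10.005 pc; d₂ = 1/p₂ = 1/0.2617″ = 3.8212 pc.
M₁ = m₁ − 5 log₁₀ d₁ + 5 = 1.85 − 5.0011 + 5 = 1.8489.
M₂ = 11.00 − 2.9110 + 5 = 13.0890.
L₁/L₂ = 10^(0.4(M₂ − M₁)) = 10^(0.4 × 11.2401) = 10^4.49604 = 31336.

L₁/L₂ = 31340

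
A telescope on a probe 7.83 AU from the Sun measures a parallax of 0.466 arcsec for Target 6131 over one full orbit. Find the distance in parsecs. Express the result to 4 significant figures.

16.80 pc

With baseline B (in AU) and parallax p (in arcsec), d = B/p parsecs.
d = 7.83 / 0.466 = 16.803 pc.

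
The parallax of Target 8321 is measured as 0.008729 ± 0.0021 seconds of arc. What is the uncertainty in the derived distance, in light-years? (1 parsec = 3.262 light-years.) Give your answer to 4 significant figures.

d = 1/p, so σ_d = σ_p / p².
σ_d = 0.00210 / (0.008729)² = 0.00210 / 0.000076195 = 27.561 pc = 27.561 × 3.262 ly = 89.904 ly.

89.90 ly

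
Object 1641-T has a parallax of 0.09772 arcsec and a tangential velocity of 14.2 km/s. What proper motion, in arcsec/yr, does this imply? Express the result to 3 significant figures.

d = 1/p = 1/0.09772″ = 10.233 pc.
μ = v_t / (4.74 d) = 14.2 / (4.74 × 10.233) = 14.2 / 48.504 = 0.29276 ″/yr.

0.293 arcsec/yr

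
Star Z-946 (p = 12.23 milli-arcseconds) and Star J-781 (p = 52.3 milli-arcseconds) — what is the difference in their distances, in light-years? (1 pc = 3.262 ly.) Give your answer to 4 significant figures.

d_A = 1/0.01223″ = 81.766 pc; d_B = 1/0.05230″ = 19.12 pc.
|d_B − d_A| = |19.12 − 81.766| = 62.646 pc = 62.646 × 3.262 ly = 204.35 ly.

204.4 ly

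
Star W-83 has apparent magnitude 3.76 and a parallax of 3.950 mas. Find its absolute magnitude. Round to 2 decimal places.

d = 1/p = 1/0.003950″ = 253.16 pc.
m − M = 5 log₁₀(253.16) − 5 = 12.0170 − 5 = 7.0170.
M = m − (m − M) = 3.76 − 7.0170 = -3.26.

M = -3.26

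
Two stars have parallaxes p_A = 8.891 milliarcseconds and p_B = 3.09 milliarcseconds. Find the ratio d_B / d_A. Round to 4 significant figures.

Since d = 1/p, d_B/d_A = p_A/p_B.
= 8.891 / 3.09 = 2.8773.

2.877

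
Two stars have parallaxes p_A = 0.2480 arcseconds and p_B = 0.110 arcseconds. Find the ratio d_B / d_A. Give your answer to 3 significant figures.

Since d = 1/p, d_B/d_A = p_A/p_B.
= 0.2480 / 0.110 = 2.2545.

2.25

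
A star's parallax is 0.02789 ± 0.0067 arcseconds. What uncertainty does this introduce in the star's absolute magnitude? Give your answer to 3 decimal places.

M = m − 5 log₁₀ d + 5 = m + 5 log₁₀ p + 5, so ∂M/∂p = 5/(p ln 10).
σ_M = (5/ln 10) · (σ_p/p) = 2.1715 × 0.0067/0.02789 = 2.1715 × 0.24023 = 0.52166.

σ_M = 0.522 mag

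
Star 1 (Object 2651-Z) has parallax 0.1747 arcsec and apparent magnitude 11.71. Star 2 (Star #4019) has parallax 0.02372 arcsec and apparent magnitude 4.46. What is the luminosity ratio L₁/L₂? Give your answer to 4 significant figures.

L₁/L₂ = 2.321 × 10^-5

d₁ = 1/p₁ = 1/0.1747″ = 5.7241 pc; d₂ = 1/p₂ = 1/0.02372″ = 42.159 pc.
M₁ = m₁ − 5 log₁₀ d₁ + 5 = 11.71 − 3.7885 + 5 = 12.9215.
M₂ = 4.46 − 8.1245 + 5 = 1.3355.
L₁/L₂ = 10^(0.4(M₂ − M₁)) = 10^(0.4 × (-11.5860)) = 10^(-4.63440) = 0.000023206.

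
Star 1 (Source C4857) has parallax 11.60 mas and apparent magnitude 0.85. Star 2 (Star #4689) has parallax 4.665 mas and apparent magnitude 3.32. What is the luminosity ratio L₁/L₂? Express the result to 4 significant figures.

L₁/L₂ = 1.573

d₁ = 1/p₁ = 1/0.01160″ = 86.207 pc; d₂ = 1/p₂ = 1/0.004665″ = 214.36 pc.
M₁ = m₁ − 5 log₁₀ d₁ + 5 = 0.85 − 9.6777 + 5 = -3.8277.
M₂ = 3.32 − 11.6557 + 5 = -3.3357.
L₁/L₂ = 10^(0.4(M₂ − M₁)) = 10^(0.4 × 0.4920) = 10^0.19680 = 1.5733.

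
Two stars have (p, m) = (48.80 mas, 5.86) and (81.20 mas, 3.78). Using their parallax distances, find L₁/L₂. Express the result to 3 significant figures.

d₁ = 1/p₁ = 1/0.04880″ = 20.492 pc; d₂ = 1/p₂ = 1/0.08120″ = 12.315 pc.
M₁ = m₁ − 5 log₁₀ d₁ + 5 = 5.86 − 6.5579 + 5 = 4.3021.
M₂ = 3.78 − 5.4522 + 5 = 3.3278.
L₁/L₂ = 10^(0.4(M₂ − M₁)) = 10^(0.4 × (-0.9743)) = 10^(-0.38972) = 0.40764.

L₁/L₂ = 0.408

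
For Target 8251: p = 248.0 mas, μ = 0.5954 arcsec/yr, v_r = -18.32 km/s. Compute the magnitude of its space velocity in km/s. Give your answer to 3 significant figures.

d = 1/p = 1/0.2480″ = 4.0323 pc.
v_t = 4.740 μ d = 4.740 × 0.5954 × 4.0323 = 11.38 km/s.
v = √(v_r² + v_t²) = √((-18.32)² + 11.38²) = √465.127 = 21.567 km/s.

21.6 km/s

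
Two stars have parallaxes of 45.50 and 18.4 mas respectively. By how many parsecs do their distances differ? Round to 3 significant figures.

32.4 pc

d_A = 1/0.04550″ = 21.978 pc; d_B = 1/0.01840″ = 54.348 pc.
|d_B − d_A| = |54.348 − 21.978| = 32.37 pc.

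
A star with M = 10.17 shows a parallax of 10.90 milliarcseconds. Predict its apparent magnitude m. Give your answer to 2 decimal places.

m = 14.98

d = 1/p = 1/0.01090″ = 91.743 pc.
m − M = 5 log₁₀ d − 5 = 5 log₁₀(91.743) − 5 = 9.8129 − 5 = 4.8129.
m = M + (m − M) = 10.17 + 4.8129 = 14.98.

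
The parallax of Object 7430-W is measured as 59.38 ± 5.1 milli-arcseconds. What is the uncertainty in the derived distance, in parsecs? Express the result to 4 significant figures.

1.446 pc

d = 1/p, so σ_d = σ_p / p².
σ_d = 0.00510 / (0.05938)² = 0.00510 / 0.003526 = 1.4464 pc.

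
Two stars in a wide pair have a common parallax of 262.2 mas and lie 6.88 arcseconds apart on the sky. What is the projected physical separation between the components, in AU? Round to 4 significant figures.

26.24 AU

d = 1/p = 1/0.2622″ = 3.8139 pc.
At distance d (pc), an angle of θ arcsec spans θ·d AU: s = 6.88 × 3.8139 = 26.24 AU.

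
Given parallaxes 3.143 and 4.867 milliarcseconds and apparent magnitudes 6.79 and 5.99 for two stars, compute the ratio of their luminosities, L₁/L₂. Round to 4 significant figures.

L₁/L₂ = 1.148

d₁ = 1/p₁ = 1/0.003143″ = 318.17 pc; d₂ = 1/p₂ = 1/0.004867″ = 205.47 pc.
M₁ = m₁ − 5 log₁₀ d₁ + 5 = 6.79 − 12.5133 + 5 = -0.7233.
M₂ = 5.99 − 11.5637 + 5 = -0.5737.
L₁/L₂ = 10^(0.4(M₂ − M₁)) = 10^(0.4 × 0.1496) = 10^0.05984 = 1.1477.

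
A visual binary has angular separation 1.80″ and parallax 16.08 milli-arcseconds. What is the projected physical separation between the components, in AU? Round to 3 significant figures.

d = 1/p = 1/0.01608″ = 62.189 pc.
At distance d (pc), an angle of θ arcsec spans θ·d AU: s = 1.80 × 62.189 = 111.94 AU.

112 AU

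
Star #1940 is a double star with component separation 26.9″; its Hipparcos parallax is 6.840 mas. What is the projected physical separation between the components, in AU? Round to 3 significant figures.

d = 1/p = 1/0.006840″ = 146.2 pc.
At distance d (pc), an angle of θ arcsec spans θ·d AU: s = 26.9 × 146.2 = 3932.8 AU.

3930 AU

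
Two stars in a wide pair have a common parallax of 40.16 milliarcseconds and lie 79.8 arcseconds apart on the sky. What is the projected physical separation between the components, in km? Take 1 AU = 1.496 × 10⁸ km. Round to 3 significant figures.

2.97 × 10^11 km

d = 1/p = 1/0.04016″ = 24.9 pc.
At distance d (pc), an angle of θ arcsec spans θ·d AU: s = 79.8 × 24.9 = 1987 AU.
= 1987 × 1.496 × 10⁸ km = 2.9726 × 10^11 km.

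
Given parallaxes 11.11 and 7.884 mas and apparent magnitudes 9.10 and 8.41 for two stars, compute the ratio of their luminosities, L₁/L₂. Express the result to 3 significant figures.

L₁/L₂ = 0.267

d₁ = 1/p₁ = 1/0.01111″ = 90.009 pc; d₂ = 1/p₂ = 1/0.007884″ = 126.84 pc.
M₁ = m₁ − 5 log₁₀ d₁ + 5 = 9.10 − 9.7714 + 5 = 4.3286.
M₂ = 8.41 − 10.5163 + 5 = 2.8937.
L₁/L₂ = 10^(0.4(M₂ − M₁)) = 10^(0.4 × (-1.4349)) = 10^(-0.57396) = 0.26671.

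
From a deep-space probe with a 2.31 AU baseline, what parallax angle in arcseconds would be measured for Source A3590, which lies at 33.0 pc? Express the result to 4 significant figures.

p (arcsec) = B (AU) / d (pc).
p = 2.31 / 33.0 = 0.07 arcsec.

0.07000 arcsec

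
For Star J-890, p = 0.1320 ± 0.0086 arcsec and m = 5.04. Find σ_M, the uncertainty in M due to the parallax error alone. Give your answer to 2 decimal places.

σ_M = 0.14 mag

M = m − 5 log₁₀ d + 5 = m + 5 log₁₀ p + 5, so ∂M/∂p = 5/(p ln 10).
σ_M = (5/ln 10) · (σ_p/p) = 2.1715 × 0.0086/0.1320 = 2.1715 × 0.065152 = 0.14148.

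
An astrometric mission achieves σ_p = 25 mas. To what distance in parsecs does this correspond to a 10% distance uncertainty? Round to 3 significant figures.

4.00 pc

σ_d/d = σ_p/p, so the condition is σ_p/p ≤ 0.10, i.e. p ≥ σ_p/0.10.
p_min = 25/0.10 = 250 mas = 0.25 arcsec.
d_max = 1/p_min = 1/0.25 = 4 pc.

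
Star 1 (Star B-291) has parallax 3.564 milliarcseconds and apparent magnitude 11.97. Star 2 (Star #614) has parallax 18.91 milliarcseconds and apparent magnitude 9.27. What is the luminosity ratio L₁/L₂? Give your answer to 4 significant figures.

d₁ = 1/p₁ = 1/0.003564″ = 280.58 pc; d₂ = 1/p₂ = 1/0.01891″ = 52.882 pc.
M₁ = m₁ − 5 log₁₀ d₁ + 5 = 11.97 − 12.2403 + 5 = 4.7297.
M₂ = 9.27 − 8.6165 + 5 = 5.6535.
L₁/L₂ = 10^(0.4(M₂ − M₁)) = 10^(0.4 × 0.9238) = 10^0.36952 = 2.3416.

L₁/L₂ = 2.342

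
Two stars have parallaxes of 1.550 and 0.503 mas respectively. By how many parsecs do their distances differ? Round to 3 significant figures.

1340 pc

d_A = 1/0.001550″ = 645.16 pc; d_B = 1/0.0005030″ = 1988.1 pc.
|d_B − d_A| = |1988.1 − 645.16| = 1342.9 pc.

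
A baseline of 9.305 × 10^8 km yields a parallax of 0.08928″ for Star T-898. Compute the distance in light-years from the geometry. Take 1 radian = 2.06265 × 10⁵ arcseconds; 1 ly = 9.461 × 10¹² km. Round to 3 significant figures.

θ = 0.08928″ = 0.08928/206265 = 4.3284 × 10^-7 rad.
d = B/θ = (9.305 × 10^8) / (4.3284 × 10^-7) = 2.1498 × 10^15 km = (2.1498 × 10^15) / (9.461 × 10^12) ly = 227.23 ly.

227 ly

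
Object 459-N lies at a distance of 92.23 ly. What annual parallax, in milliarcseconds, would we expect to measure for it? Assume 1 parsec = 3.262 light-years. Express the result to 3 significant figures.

35.4 mas

d = 92.23 ly ÷ 3.262 = 28.274 pc.
p = 1/d = 1/28.274 = 0.035368 arcsec.
= 0.035368 × 1000 = 35.368 mas.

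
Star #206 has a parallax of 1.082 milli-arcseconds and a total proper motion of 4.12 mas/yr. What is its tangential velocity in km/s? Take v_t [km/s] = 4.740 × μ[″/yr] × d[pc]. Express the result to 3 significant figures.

18.0 km/s

d = 1/p = 1/0.001082″ = 924.21 pc.
μ = 4.12 mas/yr = 0.00412 ″/yr.
v_t = 4.74 × μ × d = 4.74 × 0.00412 × 924.21 = 18.049 km/s.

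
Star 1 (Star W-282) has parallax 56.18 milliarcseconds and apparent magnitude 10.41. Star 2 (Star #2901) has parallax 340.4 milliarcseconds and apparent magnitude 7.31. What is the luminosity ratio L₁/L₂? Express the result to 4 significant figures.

L₁/L₂ = 2.113

d₁ = 1/p₁ = 1/0.05618″ = 17.8 pc; d₂ = 1/p₂ = 1/0.3404″ = 2.9377 pc.
M₁ = m₁ − 5 log₁₀ d₁ + 5 = 10.41 − 6.2521 + 5 = 9.1579.
M₂ = 7.31 − 2.3400 + 5 = 9.9700.
L₁/L₂ = 10^(0.4(M₂ − M₁)) = 10^(0.4 × 0.8121) = 10^0.32484 = 2.1127.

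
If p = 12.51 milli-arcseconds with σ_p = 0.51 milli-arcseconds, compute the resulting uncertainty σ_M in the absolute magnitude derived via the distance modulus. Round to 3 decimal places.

σ_M = 0.089 mag

M = m − 5 log₁₀ d + 5 = m + 5 log₁₀ p + 5, so ∂M/∂p = 5/(p ln 10).
σ_M = (5/ln 10) · (σ_p/p) = 2.1715 × 0.51/12.51 = 2.1715 × 0.040767 = 0.088526.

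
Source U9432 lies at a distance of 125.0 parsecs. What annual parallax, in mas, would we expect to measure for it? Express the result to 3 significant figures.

p = 1/d = 1/125 = 0.008 arcsec.
= 0.008 × 1000 = 8 mas.

8.00 mas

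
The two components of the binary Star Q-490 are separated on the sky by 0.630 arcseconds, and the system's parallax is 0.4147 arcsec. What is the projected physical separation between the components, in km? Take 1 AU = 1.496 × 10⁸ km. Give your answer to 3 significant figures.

d = 1/p = 1/0.4147″ = 2.4114 pc.
At distance d (pc), an angle of θ arcsec spans θ·d AU: s = 0.630 × 2.4114 = 1.5192 AU.
= 1.5192 × 1.496 × 10⁸ km = 2.2727 × 10^8 km.

2.27 × 10^8 km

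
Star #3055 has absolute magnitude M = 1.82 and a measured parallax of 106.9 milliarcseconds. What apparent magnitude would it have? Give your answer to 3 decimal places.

d = 1/p = 1/0.1069″ = 9.3545 pc.
m − M = 5 log₁₀ d − 5 = 5 log₁₀(9.3545) − 5 = 4.8551 − 5 = -0.1449.
m = M + (m − M) = 1.82 + (-0.1449) = 1.675.

m = 1.675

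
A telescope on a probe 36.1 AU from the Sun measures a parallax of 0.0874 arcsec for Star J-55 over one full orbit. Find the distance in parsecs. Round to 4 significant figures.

With baseline B (in AU) and parallax p (in arcsec), d = B/p parsecs.
d = 36.1 / 0.0874 = 413.04 pc.

413.0 pc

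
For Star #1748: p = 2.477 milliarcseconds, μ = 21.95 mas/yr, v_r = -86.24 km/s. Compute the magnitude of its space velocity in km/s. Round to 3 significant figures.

95.9 km/s

d = 1/p = 1/0.002477″ = 403.71 pc.
μ = 21.95 mas/yr = 0.02195 ″/yr.
v_t = 4.740 μ d = 4.740 × 0.02195 × 403.71 = 42.003 km/s.
v = √(v_r² + v_t²) = √((-86.24)² + 42.003²) = √9201.59 = 95.925 km/s.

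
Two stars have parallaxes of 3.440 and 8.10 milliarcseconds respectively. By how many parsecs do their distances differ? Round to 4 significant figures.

d_A = 1/0.003440″ = 290.7 pc; d_B = 1/0.008100″ = 123.46 pc.
|d_B − d_A| = |123.46 − 290.7| = 167.24 pc.

167.2 pc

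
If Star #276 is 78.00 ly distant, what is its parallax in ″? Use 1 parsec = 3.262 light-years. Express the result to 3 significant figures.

d = 78.00 ly ÷ 3.262 = 23.912 pc.
p = 1/d = 1/23.912 = 0.04182 arcsec.

0.0418 ″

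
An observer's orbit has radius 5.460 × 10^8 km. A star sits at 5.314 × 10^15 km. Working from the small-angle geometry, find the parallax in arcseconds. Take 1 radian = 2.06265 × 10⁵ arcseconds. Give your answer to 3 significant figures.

0.0212 arcsec

θ ≈ B/d = (5.460 × 10^8) / (5.314 × 10^15) = 1.0275 × 10^-7 rad.
In arcseconds: 1.0275 × 10^-7 × 206265 = 0.021194″.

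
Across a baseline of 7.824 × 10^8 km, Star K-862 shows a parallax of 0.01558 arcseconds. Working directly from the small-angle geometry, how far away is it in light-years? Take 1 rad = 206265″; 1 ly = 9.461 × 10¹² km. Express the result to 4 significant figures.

1095 ly

θ = 0.01558″ = 0.01558/206265 = 7.5534 × 10^-8 rad.
d = B/θ = (7.824 × 10^8) / (7.5534 × 10^-8) = 1.0358 × 10^16 km = (1.0358 × 10^16) / (9.461 × 10^12) ly = 1094.8 ly.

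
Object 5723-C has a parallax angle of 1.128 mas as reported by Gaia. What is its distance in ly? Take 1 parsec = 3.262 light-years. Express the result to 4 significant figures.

p = 1.128 mas = 0.001128 arcsec.
d = 1/p = 1/0.001128 = 886.52 pc.
In light-years: 886.52 × 3.262 = 2891.8 ly.

2892 ly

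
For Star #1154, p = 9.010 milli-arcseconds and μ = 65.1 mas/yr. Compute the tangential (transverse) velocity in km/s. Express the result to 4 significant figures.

34.25 km/s

d = 1/p = 1/0.009010″ = 110.99 pc.
μ = 65.1 mas/yr = 0.0651 ″/yr.
v_t = 4.74 × μ × d = 4.74 × 0.0651 × 110.99 = 34.249 km/s.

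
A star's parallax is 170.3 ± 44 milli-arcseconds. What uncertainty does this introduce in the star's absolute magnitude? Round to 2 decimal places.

M = m − 5 log₁₀ d + 5 = m + 5 log₁₀ p + 5, so ∂M/∂p = 5/(p ln 10).
σ_M = (5/ln 10) · (σ_p/p) = 2.1715 × 44/170.3 = 2.1715 × 0.25837 = 0.56105.

σ_M = 0.56 mag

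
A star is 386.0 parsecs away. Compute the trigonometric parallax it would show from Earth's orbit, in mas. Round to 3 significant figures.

2.59 mas

p = 1/d = 1/386 = 0.0025907 arcsec.
= 0.0025907 × 1000 = 2.5907 mas.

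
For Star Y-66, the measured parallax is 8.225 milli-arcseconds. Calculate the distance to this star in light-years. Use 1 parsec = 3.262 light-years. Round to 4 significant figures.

396.6 light years

p = 8.225 milli-arcseconds = 0.008225 arcsec.
d = 1/p = 1/0.008225 = 121.58 pc.
In light-years: 121.58 × 3.262 = 396.59 ly.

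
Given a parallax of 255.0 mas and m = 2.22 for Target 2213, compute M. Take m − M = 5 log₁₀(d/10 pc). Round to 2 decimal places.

M = 4.25

d = 1/p = 1/0.2550″ = 3.9216 pc.
m − M = 5 log₁₀(3.9216) − 5 = 2.9673 − 5 = -2.0327.
M = m − (m − M) = 2.22 − (-2.0327) = 4.25.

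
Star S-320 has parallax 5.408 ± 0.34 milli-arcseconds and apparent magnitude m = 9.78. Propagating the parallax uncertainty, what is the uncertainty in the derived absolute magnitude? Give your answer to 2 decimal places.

M = m − 5 log₁₀ d + 5 = m + 5 log₁₀ p + 5, so ∂M/∂p = 5/(p ln 10).
σ_M = (5/ln 10) · (σ_p/p) = 2.1715 × 0.34/5.408 = 2.1715 × 0.06287 = 0.13652.

σ_M = 0.14 mag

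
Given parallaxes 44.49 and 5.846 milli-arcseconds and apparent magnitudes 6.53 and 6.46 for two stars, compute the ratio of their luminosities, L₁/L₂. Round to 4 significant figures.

d₁ = 1/p₁ = 1/0.04449″ = 22.477 pc; d₂ = 1/p₂ = 1/0.005846″ = 171.06 pc.
M₁ = m₁ − 5 log₁₀ d₁ + 5 = 6.53 − 6.7587 + 5 = 4.7713.
M₂ = 6.46 − 11.1657 + 5 = 0.2943.
L₁/L₂ = 10^(0.4(M₂ − M₁)) = 10^(0.4 × (-4.4770)) = 10^(-1.79080) = 0.016188.

L₁/L₂ = 0.01619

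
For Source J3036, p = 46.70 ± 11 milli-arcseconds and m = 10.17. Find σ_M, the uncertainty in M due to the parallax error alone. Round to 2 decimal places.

M = m − 5 log₁₀ d + 5 = m + 5 log₁₀ p + 5, so ∂M/∂p = 5/(p ln 10).
σ_M = (5/ln 10) · (σ_p/p) = 2.1715 × 11/46.70 = 2.1715 × 0.23555 = 0.5115.

σ_M = 0.51 mag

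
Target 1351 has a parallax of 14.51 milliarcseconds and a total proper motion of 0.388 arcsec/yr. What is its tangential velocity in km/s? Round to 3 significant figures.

127 km/s

d = 1/p = 1/0.01451″ = 68.918 pc.
v_t = 4.74 × μ × d = 4.74 × 0.388 × 68.918 = 126.75 km/s.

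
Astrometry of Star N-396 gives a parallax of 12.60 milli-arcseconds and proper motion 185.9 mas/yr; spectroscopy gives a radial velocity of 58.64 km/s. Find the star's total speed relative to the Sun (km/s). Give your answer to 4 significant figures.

d = 1/p = 1/0.01260″ = 79.365 pc.
μ = 185.9 mas/yr = 0.1859 ″/yr.
v_t = 4.740 μ d = 4.740 × 0.1859 × 79.365 = 69.934 km/s.
v = √(v_r² + v_t²) = √(58.64² + 69.934²) = √8329.41 = 91.266 km/s.

91.27 km/s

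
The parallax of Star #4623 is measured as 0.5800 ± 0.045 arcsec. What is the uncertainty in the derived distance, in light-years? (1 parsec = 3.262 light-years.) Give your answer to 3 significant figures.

d = 1/p, so σ_d = σ_p / p².
σ_d = 0.0450 / (0.5800)² = 0.0450 / 0.3364 = 0.13377 pc = 0.13377 × 3.262 ly = 0.43636 ly.

0.436 ly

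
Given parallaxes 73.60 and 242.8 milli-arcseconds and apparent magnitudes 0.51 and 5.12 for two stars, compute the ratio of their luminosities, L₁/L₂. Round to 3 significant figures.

d₁ = 1/p₁ = 1/0.07360″ = 13.587 pc; d₂ = 1/p₂ = 1/0.2428″ = 4.1186 pc.
M₁ = m₁ − 5 log₁₀ d₁ + 5 = 0.51 − 5.6656 + 5 = -0.1556.
M₂ = 5.12 − 3.0737 + 5 = 7.0463.
L₁/L₂ = 10^(0.4(M₂ − M₁)) = 10^(0.4 × 7.2019) = 10^2.88076 = 759.91.

L₁/L₂ = 760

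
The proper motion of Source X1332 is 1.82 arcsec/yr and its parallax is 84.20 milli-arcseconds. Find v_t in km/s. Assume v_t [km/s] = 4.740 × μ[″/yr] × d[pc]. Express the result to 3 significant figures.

d = 1/p = 1/0.08420″ = 11.876 pc.
v_t = 4.74 × μ × d = 4.74 × 1.82 × 11.876 = 102.45 km/s.

102 km/s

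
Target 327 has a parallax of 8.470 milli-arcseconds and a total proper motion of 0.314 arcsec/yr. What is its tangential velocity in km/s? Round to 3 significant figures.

d = 1/p = 1/0.008470″ = 118.06 pc.
v_t = 4.74 × μ × d = 4.74 × 0.314 × 118.06 = 175.72 km/s.

176 km/s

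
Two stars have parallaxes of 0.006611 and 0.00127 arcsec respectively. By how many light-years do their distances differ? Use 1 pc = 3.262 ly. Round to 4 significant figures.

d_A = 1/0.006611″ = 151.26 pc; d_B = 1/0.001270″ = 787.4 pc.
|d_B − d_A| = |787.4 − 151.26| = 636.14 pc = 636.14 × 3.262 ly = 2075.1 ly.

2075 ly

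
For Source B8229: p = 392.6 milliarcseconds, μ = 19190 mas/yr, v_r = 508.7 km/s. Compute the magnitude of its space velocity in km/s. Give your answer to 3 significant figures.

559 km/s

d = 1/p = 1/0.3926″ = 2.5471 pc.
μ = 19190 mas/yr = 19.19 ″/yr.
v_t = 4.740 μ d = 4.740 × 19.19 × 2.5471 = 231.69 km/s.
v = √(v_r² + v_t²) = √(508.7² + 231.69²) = √312456 = 558.98 km/s.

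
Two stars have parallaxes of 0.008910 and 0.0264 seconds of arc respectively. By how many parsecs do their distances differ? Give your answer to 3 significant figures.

d_A = 1/0.008910″ = 112.23 pc; d_B = 1/0.02640″ = 37.879 pc.
|d_B − d_A| = |37.879 − 112.23| = 74.351 pc.

74.4 pc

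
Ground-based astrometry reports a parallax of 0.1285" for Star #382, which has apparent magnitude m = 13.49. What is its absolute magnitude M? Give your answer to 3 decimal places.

M = 14.035

d = 1/p = 1/0.1285″ = 7.7821 pc.
m − M = 5 log₁₀(7.7821) − 5 = 4.4555 − 5 = -0.5445.
M = m − (m − M) = 13.49 − (-0.5445) = 14.035.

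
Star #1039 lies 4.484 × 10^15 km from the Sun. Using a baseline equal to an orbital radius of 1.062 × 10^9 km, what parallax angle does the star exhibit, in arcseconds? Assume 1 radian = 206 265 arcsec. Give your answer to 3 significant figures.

0.0489 arcsec

θ ≈ B/d = (1.062 × 10^9) / (4.484 × 10^15) = 2.3684 × 10^-7 rad.
In arcseconds: 2.3684 × 10^-7 × 206265 = 0.048852″.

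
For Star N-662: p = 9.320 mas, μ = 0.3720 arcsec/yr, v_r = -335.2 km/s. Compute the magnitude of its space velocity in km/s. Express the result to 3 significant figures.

385 km/s

d = 1/p = 1/0.009320″ = 107.3 pc.
v_t = 4.740 μ d = 4.740 × 0.3720 × 107.3 = 189.2 km/s.
v = √(v_r² + v_t²) = √((-335.2)² + 189.2²) = √148156 = 384.91 km/s.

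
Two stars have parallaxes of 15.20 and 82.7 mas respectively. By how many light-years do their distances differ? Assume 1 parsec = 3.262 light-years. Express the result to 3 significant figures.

175 ly

d_A = 1/0.01520″ = 65.789 pc; d_B = 1/0.08270″ = 12.092 pc.
|d_B − d_A| = |12.092 − 65.789| = 53.697 pc = 53.697 × 3.262 ly = 175.16 ly.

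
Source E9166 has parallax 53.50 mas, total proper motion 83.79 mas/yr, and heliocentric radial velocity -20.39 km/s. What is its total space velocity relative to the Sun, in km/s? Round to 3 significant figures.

21.7 km/s

d = 1/p = 1/0.05350″ = 18.692 pc.
μ = 83.79 mas/yr = 0.08379 ″/yr.
v_t = 4.740 μ d = 4.740 × 0.08379 × 18.692 = 7.4238 km/s.
v = √(v_r² + v_t²) = √((-20.39)² + 7.4238²) = √470.865 = 21.699 km/s.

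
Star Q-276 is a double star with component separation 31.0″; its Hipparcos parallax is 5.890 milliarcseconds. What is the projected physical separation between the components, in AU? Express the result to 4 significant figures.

d = 1/p = 1/0.005890″ = 169.78 pc.
At distance d (pc), an angle of θ arcsec spans θ·d AU: s = 31.0 × 169.78 = 5263.2 AU.

5263 AU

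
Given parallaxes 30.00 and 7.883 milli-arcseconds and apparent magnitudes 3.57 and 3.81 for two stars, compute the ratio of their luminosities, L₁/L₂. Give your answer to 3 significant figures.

d₁ = 1/p₁ = 1/0.03000″ = 33.333 pc; d₂ = 1/p₂ = 1/0.007883″ = 126.86 pc.
M₁ = m₁ − 5 log₁₀ d₁ + 5 = 3.57 − 7.6144 + 5 = 0.9556.
M₂ = 3.81 − 10.5166 + 5 = -1.7066.
L₁/L₂ = 10^(0.4(M₂ − M₁)) = 10^(0.4 × (-2.6622)) = 10^(-1.06488) = 0.086123.

L₁/L₂ = 0.0861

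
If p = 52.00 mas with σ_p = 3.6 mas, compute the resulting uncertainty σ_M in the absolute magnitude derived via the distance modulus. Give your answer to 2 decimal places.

M = m − 5 log₁₀ d + 5 = m + 5 log₁₀ p + 5, so ∂M/∂p = 5/(p ln 10).
σ_M = (5/ln 10) · (σ_p/p) = 2.1715 × 3.6/52.00 = 2.1715 × 0.069231 = 0.15034.

σ_M = 0.15 mag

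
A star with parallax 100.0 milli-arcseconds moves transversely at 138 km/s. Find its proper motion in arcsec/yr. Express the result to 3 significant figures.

2.91 arcsec/yr

d = 1/p = 1/0.1000″ = 10 pc.
μ = v_t / (4.74 d) = 138 / (4.74 × 10) = 138 / 47.4 = 2.9114 ″/yr.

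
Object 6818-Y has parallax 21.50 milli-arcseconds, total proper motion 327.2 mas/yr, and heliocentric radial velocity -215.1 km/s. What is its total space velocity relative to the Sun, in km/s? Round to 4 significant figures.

d = 1/p = 1/0.02150″ = 46.512 pc.
μ = 327.2 mas/yr = 0.3272 ″/yr.
v_t = 4.740 μ d = 4.740 × 0.3272 × 46.512 = 72.137 km/s.
v = √(v_r² + v_t²) = √((-215.1)² + 72.137²) = √51471.8 = 226.87 km/s.

226.9 km/s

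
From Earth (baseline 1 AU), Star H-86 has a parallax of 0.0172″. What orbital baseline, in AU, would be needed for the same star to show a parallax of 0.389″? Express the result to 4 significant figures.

22.62 AU

Parallax scales linearly with baseline: p ∝ B, so B = p_target / p_Earth × 1 AU.
B = 0.389 / 0.0172 = 22.616 AU.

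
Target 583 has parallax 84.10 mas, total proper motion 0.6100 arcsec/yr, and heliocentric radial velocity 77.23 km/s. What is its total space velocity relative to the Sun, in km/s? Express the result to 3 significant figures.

84.5 km/s

d = 1/p = 1/0.08410″ = 11.891 pc.
v_t = 4.740 μ d = 4.740 × 0.6100 × 11.891 = 34.382 km/s.
v = √(v_r² + v_t²) = √(77.23² + 34.382²) = √7146.59 = 84.538 km/s.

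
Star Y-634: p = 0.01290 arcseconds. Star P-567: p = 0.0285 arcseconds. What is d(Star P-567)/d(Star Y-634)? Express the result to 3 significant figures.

0.453

Since d = 1/p, d_B/d_A = p_A/p_B.
= 0.01290 / 0.0285 = 0.45263.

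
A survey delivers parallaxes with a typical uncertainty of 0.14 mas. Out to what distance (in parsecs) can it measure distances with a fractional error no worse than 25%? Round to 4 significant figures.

1786 pc

σ_d/d = σ_p/p, so the condition is σ_p/p ≤ 0.25, i.e. p ≥ σ_p/0.25.
p_min = 0.14/0.25 = 0.56 mas = 0.00056 arcsec.
d_max = 1/p_min = 1/0.00056 = 1785.7 pc.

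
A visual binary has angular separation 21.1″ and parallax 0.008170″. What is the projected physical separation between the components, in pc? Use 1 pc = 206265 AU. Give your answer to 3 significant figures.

d = 1/p = 1/0.008170″ = 122.4 pc.
At distance d (pc), an angle of θ arcsec spans θ·d AU: s = 21.1 × 122.4 = 2582.6 AU.
= 2582.6 / 206265 = 0.012521 pc.

0.0125 pc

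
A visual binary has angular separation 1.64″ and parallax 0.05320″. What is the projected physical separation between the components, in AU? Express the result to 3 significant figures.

d = 1/p = 1/0.05320″ = 18.797 pc.
At distance d (pc), an angle of θ arcsec spans θ·d AU: s = 1.64 × 18.797 = 30.827 AU.

30.8 AU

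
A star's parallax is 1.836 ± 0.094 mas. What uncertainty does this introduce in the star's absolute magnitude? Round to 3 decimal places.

M = m − 5 log₁₀ d + 5 = m + 5 log₁₀ p + 5, so ∂M/∂p = 5/(p ln 10).
σ_M = (5/ln 10) · (σ_p/p) = 2.1715 × 0.094/1.836 = 2.1715 × 0.051198 = 0.11118.

σ_M = 0.111 mag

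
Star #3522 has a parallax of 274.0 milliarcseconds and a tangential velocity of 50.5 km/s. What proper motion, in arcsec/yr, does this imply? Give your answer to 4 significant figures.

d = 1/p = 1/0.2740″ = 3.6496 pc.
μ = v_t / (4.74 d) = 50.5 / (4.74 × 3.6496) = 50.5 / 17.299 = 2.9192 ″/yr.

2.919 arcsec/yr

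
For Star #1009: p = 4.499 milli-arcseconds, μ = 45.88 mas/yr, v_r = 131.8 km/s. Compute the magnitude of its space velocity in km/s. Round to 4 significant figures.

140.4 km/s

d = 1/p = 1/0.004499″ = 222.27 pc.
μ = 45.88 mas/yr = 0.04588 ″/yr.
v_t = 4.740 μ d = 4.740 × 0.04588 × 222.27 = 48.337 km/s.
v = √(v_r² + v_t²) = √(131.8² + 48.337²) = √19707.7 = 140.38 km/s.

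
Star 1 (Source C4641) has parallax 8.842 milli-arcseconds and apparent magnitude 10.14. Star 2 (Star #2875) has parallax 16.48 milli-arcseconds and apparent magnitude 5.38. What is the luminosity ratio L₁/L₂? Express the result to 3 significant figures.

L₁/L₂ = 0.0433

d₁ = 1/p₁ = 1/0.008842″ = 113.1 pc; d₂ = 1/p₂ = 1/0.01648″ = 60.68 pc.
M₁ = m₁ − 5 log₁₀ d₁ + 5 = 10.14 − 10.2673 + 5 = 4.8727.
M₂ = 5.38 − 8.9152 + 5 = 1.4648.
L₁/L₂ = 10^(0.4(M₂ − M₁)) = 10^(0.4 × (-3.4079)) = 10^(-1.36316) = 0.043335.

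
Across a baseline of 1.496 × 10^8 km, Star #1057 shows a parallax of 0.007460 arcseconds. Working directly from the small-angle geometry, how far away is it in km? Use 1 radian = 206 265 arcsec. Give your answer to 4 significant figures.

θ = 0.007460″ = 0.007460/206265 = 3.6167 × 10^-8 rad.
d = B/θ = (1.496 × 10^8) / (3.6167 × 10^-8) = 4.1364 × 10^15 km.

4.136 × 10^15 km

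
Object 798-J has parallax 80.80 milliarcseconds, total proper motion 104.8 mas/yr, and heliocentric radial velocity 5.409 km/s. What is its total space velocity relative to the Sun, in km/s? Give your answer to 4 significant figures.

8.189 km/s

d = 1/p = 1/0.08080″ = 12.376 pc.
μ = 104.8 mas/yr = 0.1048 ″/yr.
v_t = 4.740 μ d = 4.740 × 0.1048 × 12.376 = 6.1478 km/s.
v = √(v_r² + v_t²) = √(5.409² + 6.1478²) = √67.0527 = 8.1886 km/s.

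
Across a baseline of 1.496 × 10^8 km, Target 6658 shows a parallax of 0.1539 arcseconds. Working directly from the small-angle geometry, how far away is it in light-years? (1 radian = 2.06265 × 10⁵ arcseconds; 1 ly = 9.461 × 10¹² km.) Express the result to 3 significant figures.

θ = 0.1539″ = 0.1539/206265 = 7.4613 × 10^-7 rad.
d = B/θ = (1.496 × 10^8) / (7.4613 × 10^-7) = 2.0050 × 10^14 km = (2.0050 × 10^14) / (9.461 × 10^12) ly = 21.192 ly.

21.2 ly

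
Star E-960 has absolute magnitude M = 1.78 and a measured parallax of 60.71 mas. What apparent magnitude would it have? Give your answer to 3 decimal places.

m = 2.864

d = 1/p = 1/0.06071″ = 16.472 pc.
m − M = 5 log₁₀ d − 5 = 5 log₁₀(16.472) − 5 = 6.0837 − 5 = 1.0837.
m = M + (m − M) = 1.78 + 1.0837 = 2.864.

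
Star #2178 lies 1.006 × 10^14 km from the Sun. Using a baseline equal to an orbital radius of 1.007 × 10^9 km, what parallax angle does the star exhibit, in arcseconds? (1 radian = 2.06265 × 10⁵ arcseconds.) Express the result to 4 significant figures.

θ ≈ B/d = (1.007 × 10^9) / (1.006 × 10^14) = 1.0010 × 10^-5 rad.
In arcseconds: 1.0010 × 10^-5 × 206265 = 2.0647″.

2.065 arcsec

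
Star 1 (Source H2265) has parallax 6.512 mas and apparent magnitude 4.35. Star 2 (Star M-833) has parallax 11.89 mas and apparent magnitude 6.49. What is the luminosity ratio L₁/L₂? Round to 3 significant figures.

d₁ = 1/p₁ = 1/0.006512″ = 153.56 pc; d₂ = 1/p₂ = 1/0.01189″ = 84.104 pc.
M₁ = m₁ − 5 log₁₀ d₁ + 5 = 4.35 − 10.9314 + 5 = -1.5814.
M₂ = 6.49 − 9.6241 + 5 = 1.8659.
L₁/L₂ = 10^(0.4(M₂ − M₁)) = 10^(0.4 × 3.4473) = 10^1.37892 = 23.929.

L₁/L₂ = 23.9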